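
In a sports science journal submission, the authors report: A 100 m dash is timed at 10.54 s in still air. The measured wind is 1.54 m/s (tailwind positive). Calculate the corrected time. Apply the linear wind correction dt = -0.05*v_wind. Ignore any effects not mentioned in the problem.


dt = -0.05 * v_wind = -0.05 * 1.54 = -0.077 s
t_corrected = t_still + dt = 10.54 + (-0.077)
t_corrected = 10.463 s

10.463 s


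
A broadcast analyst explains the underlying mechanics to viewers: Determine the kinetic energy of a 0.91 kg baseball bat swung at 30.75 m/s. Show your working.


KE = 0.5 * m * v^2
KE = 0.5 * 0.91 * 30.75^2
KE = 0.5 * 0.91 * 945.5625 = 430.2309 J

430.2309 J


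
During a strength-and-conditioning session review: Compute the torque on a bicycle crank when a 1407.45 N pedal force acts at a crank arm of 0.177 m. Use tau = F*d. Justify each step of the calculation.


tau = F * d
tau = 1407.45 * 0.177
tau = 249.1187 N*m

249.1187 N*m


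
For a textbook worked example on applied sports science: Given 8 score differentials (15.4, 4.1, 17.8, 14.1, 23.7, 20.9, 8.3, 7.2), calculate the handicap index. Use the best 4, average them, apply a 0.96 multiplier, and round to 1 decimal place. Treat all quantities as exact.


All differentials: 15.4, 4.1, 17.8, 14.1, 23.7, 20.9, 8.3, 7.2
Sorted: 4.1, 7.2, 8.3, 14.1, 15.4, 17.8, 20.9, 23.7
Best 4: 4.1, 7.2, 8.3, 14.1
Average of best = 33.7 / 4 = 8.425
Raw index = 8.425 * 0.96 = 8.088
Handicap index = round(8.088, 1) = 8.1

8.1


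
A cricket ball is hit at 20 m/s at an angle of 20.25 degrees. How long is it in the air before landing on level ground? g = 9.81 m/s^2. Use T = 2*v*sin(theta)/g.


T = 2*v*sin(theta)/g
sin(theta) = sin(20.25 deg) = 0.3461
T = 2*20*0.3461 / 9.81
T = 13.8447 / 9.81 = 1.4113 s

1.4113 s


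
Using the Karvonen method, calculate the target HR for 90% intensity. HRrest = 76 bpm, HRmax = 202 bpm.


Target = HRrest + pct*(HRmax - HRrest)
Heart rate reserve = HRmax - HRrest = 202 - 76 = 126 bpm
Fraction = 90% = 0.9
Target = 76 + 0.9 * 126
Target = 76 + 113.4 = 189.4 bpm

189.4 bpm


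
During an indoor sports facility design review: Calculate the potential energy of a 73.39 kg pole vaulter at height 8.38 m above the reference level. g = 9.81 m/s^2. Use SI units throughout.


PE = m * g * h
PE = 73.39 * 9.81 * 8.38
PE = 719.9559 * 8.38 = 6033.2304 J

6033.2304 J


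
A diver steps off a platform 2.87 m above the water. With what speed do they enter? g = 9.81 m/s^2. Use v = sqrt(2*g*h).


v = sqrt(2 * g * h)
v = sqrt(2 * 9.81 * 2.87)
v = sqrt(56.3094) = 7.504 m/s

7.504 m/s


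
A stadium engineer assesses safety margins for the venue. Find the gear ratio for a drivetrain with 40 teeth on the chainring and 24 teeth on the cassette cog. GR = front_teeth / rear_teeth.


GR = front_teeth / rear_teeth
GR = 40 / 24
GR = 1.6667

1.6667


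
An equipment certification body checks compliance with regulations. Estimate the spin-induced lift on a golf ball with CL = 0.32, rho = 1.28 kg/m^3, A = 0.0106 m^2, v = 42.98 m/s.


FM = 0.5 * CL * rho * A * v^2
FM = 0.5 * 0.32 * 1.28 * 0.0106 * 42.98^2
v^2 = 1847.2804
FM = 0.5 * 0.32 * 1.28 * 0.0106 * 1847.2804 = 4.0102 N

4.0102 N


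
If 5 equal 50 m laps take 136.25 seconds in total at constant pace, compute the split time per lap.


Split time = total_time / n_laps = 136.25 / 5
Split time = 27.25 s per lap

27.25 s


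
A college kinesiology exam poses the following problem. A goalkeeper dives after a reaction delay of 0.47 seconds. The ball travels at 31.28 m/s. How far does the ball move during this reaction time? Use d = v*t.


d = v * t
d = 31.28 * 0.47
d = 14.7016 m

14.7016 m


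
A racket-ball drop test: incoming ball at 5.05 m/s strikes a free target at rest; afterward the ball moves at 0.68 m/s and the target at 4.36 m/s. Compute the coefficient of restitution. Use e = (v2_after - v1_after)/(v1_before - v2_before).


e = (v2_after - v1_after) / (v1_before - v2_before)
Numerator = 4.36 - 0.68 = 3.68
Denominator = 5.05 - 0 = 5.05
e = 3.68 / 5.05 = 0.7287

0.7287


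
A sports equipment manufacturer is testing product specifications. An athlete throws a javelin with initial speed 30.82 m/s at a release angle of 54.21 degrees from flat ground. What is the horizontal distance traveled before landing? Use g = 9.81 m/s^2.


R = v^2 * sin(2*theta) / g
Convert angle to radians: theta = 54.21 deg = 0.9461 rad
sin(2*theta) = sin(1.8923) = 0.9488
R = 30.82^2 * 0.9488 / 9.81
R = 949.8724 * 0.9488 / 9.81 = 91.8661 m

91.8661 m


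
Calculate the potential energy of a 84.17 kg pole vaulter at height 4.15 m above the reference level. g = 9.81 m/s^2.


PE = m * g * h
PE = 84.17 * 9.81 * 4.15
PE = 825.7077 * 4.15 = 3426.687 J

3426.687 J


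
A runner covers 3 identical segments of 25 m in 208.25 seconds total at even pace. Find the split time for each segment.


Split time = total_time / n_laps = 208.25 / 3
Split time = 69.4167 s per lap

69.4167 s


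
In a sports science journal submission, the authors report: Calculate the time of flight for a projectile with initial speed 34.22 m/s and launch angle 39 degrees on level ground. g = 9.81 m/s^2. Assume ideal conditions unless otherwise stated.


T = 2*v*sin(theta)/g
sin(theta) = sin(39 deg) = 0.6293
T = 2*34.22*0.6293 / 9.81
T = 43.0707 / 9.81 = 4.3905 s

4.3905 s


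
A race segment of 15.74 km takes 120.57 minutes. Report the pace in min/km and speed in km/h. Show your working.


Pace = time / distance = 120.57 min / 15.74 km = 7.6601 min/km
Speed = distance / time_in_hours = 15.74 / 2.0095 hr
Speed = 7.8328 km/h

7.6601 min/km, 7.8328 km/h


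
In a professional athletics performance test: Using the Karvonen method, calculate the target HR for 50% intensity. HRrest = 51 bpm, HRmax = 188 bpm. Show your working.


Target = HRrest + pct*(HRmax - HRrest)
Heart rate reserve = HRmax - HRrest = 188 - 51 = 137 bpm
Fraction = 50% = 0.5
Target = 51 + 0.5 * 137
Target = 51 + 68.5 = 119.5 bpm

119.5 bpm


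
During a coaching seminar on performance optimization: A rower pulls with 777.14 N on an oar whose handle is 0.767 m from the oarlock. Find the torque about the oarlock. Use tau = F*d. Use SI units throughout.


tau = F * d
tau = 777.14 * 0.767
tau = 596.0664 N*m

596.0664 N*m


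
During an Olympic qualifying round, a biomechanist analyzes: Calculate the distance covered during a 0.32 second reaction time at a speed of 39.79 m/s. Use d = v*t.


d = v * t
d = 39.79 * 0.32
d = 12.7328 m

12.7328 m


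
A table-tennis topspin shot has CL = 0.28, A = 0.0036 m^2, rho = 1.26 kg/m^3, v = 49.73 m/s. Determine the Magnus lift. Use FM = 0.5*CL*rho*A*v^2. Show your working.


FM = 0.5 * CL * rho * A * v^2
FM = 0.5 * 0.28 * 1.26 * 0.0036 * 49.73^2
v^2 = 2473.0729
FM = 0.5 * 0.28 * 1.26 * 0.0036 * 2473.0729 = 1.5705 N

1.5705 N


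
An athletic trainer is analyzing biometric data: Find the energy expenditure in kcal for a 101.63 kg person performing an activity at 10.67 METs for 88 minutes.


kcal = MET * mass * time_hr
Convert time: 88 min = 1.4667 hr
kcal = 10.67 * 101.63 * 1.4667
kcal = 1590.4417 kcal

1590.4417 kcal


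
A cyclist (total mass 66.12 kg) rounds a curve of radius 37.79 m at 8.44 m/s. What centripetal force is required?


Fc = m * v^2 / r
v^2 = 8.44^2 = 71.2336
Fc = 66.12 * 71.2336 / 37.79
Fc = 4709.9656 / 37.79 = 124.6352 N

124.6352 N


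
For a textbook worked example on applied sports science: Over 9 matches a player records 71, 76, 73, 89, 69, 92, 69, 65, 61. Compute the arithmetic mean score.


Average = sum / n
Sum = 665
Average = 665 / 9 = 73.8889

73.8889


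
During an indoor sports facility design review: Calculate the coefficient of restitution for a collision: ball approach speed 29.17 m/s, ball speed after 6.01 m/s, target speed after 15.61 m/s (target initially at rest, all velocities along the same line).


e = (v2_after - v1_after) / (v1_before - v2_before)
Numerator = 15.61 - 6.01 = 9.6
Denominator = 29.17 - 0 = 29.17
e = 9.6 / 29.17 = 0.3291

0.3291


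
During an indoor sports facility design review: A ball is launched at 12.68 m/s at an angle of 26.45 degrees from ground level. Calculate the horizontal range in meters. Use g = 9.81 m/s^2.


R = v^2 * sin(2*theta) / g
Convert angle to radians: theta = 26.45 deg = 0.4616 rad
sin(2*theta) = sin(0.9233) = 0.7976
R = 12.68^2 * 0.7976 / 9.81
R = 160.7824 * 0.7976 / 9.81 = 13.0721 m

13.0721 m


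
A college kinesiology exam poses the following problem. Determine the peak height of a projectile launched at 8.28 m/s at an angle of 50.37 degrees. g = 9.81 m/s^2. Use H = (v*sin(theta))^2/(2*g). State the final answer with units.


H = (v*sin(theta))^2 / (2*g)
vy = v*sin(theta) = 8.28 * sin(50.37 deg) = 6.3771 m/s
H = vy^2 / (2*g) = 40.6672 / (2*9.81)
H = 40.6672 / 19.62 = 2.0727 m

2.0727 m


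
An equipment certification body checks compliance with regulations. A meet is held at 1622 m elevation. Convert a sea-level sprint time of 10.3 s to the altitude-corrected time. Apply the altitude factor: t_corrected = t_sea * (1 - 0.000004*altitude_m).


Correction factor = 1 - 0.000004 * 1622 = 0.993512
t_corrected = t_sea * factor = 10.3 * 0.993512
t_corrected = 10.2332 s

10.2332 s


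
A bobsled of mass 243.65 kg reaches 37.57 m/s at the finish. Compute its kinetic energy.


KE = 0.5 * m * v^2
KE = 0.5 * 243.65 * 37.57^2
KE = 0.5 * 243.65 * 1411.5049 = 171956.5844 J

171956.5844 J


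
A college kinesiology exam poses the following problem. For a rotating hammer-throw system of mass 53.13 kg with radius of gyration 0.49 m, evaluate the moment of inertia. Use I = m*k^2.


I = m * k^2
I = 53.13 * 0.49^2
I = 53.13 * 0.2401 = 12.7565 kg*m^2

12.7565 kg*m^2


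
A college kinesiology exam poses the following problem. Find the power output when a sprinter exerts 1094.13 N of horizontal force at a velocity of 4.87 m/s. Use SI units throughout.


P = F * v
P = 1094.13 * 4.87
P = 5328.4131 W

5328.4131 W


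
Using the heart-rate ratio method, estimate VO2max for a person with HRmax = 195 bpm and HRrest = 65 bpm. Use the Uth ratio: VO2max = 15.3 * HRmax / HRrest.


VO2max = 15.3 * HRmax / HRrest
VO2max = 15.3 * 195 / 65
VO2max = 2983.5 / 65 = 45.9 mL/kg/min

45.9 mL/kg/min


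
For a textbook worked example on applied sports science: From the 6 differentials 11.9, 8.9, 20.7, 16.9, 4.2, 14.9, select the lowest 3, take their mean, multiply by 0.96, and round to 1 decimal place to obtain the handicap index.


All differentials: 11.9, 8.9, 20.7, 16.9, 4.2, 14.9
Sorted: 4.2, 8.9, 11.9, 14.9, 16.9, 20.7
Best 3: 4.2, 8.9, 11.9
Average of best = 25 / 3 = 8.3333
Raw index = 8.3333 * 0.96 = 8
Handicap index = round(8, 1) = 8.0

8.0


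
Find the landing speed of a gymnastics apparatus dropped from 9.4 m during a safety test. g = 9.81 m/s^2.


v = sqrt(2 * g * h)
v = sqrt(2 * 9.81 * 9.4)
v = sqrt(184.428) = 13.5804 m/s

13.5804 m/s


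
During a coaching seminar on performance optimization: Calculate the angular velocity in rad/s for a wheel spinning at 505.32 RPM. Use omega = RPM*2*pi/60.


omega = RPM * 2 * pi / 60
omega = 505.32 * 2 * 3.14159 / 60
omega = 3175.0192 / 60 = 52.917 rad/s

52.917 rad/s


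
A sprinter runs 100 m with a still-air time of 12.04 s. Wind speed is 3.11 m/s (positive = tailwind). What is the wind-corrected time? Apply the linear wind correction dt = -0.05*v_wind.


dt = -0.05 * v_wind = -0.05 * 3.11 = -0.1555 s
t_corrected = t_still + dt = 12.04 + (-0.1555)
t_corrected = 11.8845 s

11.8845 s


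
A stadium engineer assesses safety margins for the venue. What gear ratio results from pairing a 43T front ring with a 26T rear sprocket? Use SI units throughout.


GR = front_teeth / rear_teeth
GR = 43 / 26
GR = 1.6538

1.6538


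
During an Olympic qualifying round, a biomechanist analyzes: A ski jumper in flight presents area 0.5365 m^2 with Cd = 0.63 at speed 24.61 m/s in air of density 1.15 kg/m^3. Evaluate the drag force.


Fd = 0.5 * Cd * rho * A * v^2
Fd = 0.5 * 0.63 * 1.15 * 0.5365 * 24.61^2
v^2 = 605.6521
Fd = 0.5 * 0.63 * 1.15 * 0.5365 * 605.6521 = 117.7067 N

117.7067 N


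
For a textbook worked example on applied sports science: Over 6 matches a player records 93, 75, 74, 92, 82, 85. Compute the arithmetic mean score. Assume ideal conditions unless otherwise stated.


Average = sum / n
Sum = 501
Average = 501 / 6 = 83.5

83.5


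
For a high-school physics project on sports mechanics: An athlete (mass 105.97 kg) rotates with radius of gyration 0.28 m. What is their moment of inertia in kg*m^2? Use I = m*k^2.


I = m * k^2
I = 105.97 * 0.28^2
I = 105.97 * 0.0784 = 8.308 kg*m^2

8.308 kg*m^2


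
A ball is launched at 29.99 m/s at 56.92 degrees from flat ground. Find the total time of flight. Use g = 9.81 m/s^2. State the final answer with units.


T = 2*v*sin(theta)/g
sin(theta) = sin(56.92 deg) = 0.8379
T = 2*29.99*0.8379 / 9.81
T = 50.2578 / 9.81 = 5.1231 s

5.1231 s


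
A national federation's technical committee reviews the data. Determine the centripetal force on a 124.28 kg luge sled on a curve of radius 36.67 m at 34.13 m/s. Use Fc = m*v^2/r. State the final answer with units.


Fc = m * v^2 / r
v^2 = 34.13^2 = 1164.8569
Fc = 124.28 * 1164.8569 / 36.67
Fc = 144768.4155 / 36.67 = 3947.8706 N

3947.8706 N


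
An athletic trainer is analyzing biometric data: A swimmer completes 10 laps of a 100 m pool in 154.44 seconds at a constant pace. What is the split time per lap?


Split time = total_time / n_laps = 154.44 / 10
Split time = 15.444 s per lap

15.444 s


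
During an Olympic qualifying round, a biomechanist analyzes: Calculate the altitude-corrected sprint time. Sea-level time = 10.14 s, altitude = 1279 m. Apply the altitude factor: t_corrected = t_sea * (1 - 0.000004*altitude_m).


Correction factor = 1 - 0.000004 * 1279 = 0.994884
t_corrected = t_sea * factor = 10.14 * 0.994884
t_corrected = 10.0881 s

10.0881 s


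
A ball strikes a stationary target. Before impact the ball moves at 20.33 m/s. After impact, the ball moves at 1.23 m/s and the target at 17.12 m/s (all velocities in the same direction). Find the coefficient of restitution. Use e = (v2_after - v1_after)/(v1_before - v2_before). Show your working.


e = (v2_after - v1_after) / (v1_before - v2_before)
Numerator = 17.12 - 1.23 = 15.89
Denominator = 20.33 - 0 = 20.33
e = 15.89 / 20.33 = 0.7816

0.7816


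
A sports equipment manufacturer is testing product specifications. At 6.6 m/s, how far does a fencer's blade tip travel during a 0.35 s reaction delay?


d = v * t
d = 6.6 * 0.35
d = 2.31 m

2.31 m


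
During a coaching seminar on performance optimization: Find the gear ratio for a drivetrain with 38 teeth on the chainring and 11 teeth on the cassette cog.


GR = front_teeth / rear_teeth
GR = 38 / 11
GR = 3.4545

3.4545


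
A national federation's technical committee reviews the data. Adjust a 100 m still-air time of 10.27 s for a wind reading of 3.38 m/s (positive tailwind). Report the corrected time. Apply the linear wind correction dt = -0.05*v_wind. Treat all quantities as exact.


dt = -0.05 * v_wind = -0.05 * 3.38 = -0.169 s
t_corrected = t_still + dt = 10.27 + (-0.169)
t_corrected = 10.101 s

10.101 s


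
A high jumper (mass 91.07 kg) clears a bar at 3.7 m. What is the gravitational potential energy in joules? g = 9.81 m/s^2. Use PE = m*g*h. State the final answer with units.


PE = m * g * h
PE = 91.07 * 9.81 * 3.7
PE = 893.3967 * 3.7 = 3305.5678 J

3305.5678 J


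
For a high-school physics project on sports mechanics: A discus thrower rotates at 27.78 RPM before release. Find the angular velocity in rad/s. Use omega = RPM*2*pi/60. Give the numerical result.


omega = RPM * 2 * pi / 60
omega = 27.78 * 2 * 3.14159 / 60
omega = 174.5469 / 60 = 2.9091 rad/s

2.9091 rad/s


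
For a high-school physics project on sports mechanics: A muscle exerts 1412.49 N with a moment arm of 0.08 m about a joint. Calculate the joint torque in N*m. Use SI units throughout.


tau = F * d
tau = 1412.49 * 0.08
tau = 112.9992 N*m

112.9992 N*m


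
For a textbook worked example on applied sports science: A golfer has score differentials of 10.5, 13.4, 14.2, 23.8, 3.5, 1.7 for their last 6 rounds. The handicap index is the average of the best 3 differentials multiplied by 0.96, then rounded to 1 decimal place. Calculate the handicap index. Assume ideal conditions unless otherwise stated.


All differentials: 10.5, 13.4, 14.2, 23.8, 3.5, 1.7
Sorted: 1.7, 3.5, 10.5, 13.4, 14.2, 23.8
Best 3: 1.7, 3.5, 10.5
Average of best = 15.7 / 3 = 5.2333
Raw index = 5.2333 * 0.96 = 5.024
Handicap index = round(5.024, 1) = 5.0

5.0


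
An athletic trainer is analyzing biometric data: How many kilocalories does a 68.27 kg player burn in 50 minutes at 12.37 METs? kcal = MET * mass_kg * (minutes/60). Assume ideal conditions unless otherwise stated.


kcal = MET * mass * time_hr
Convert time: 50 min = 0.8333 hr
kcal = 12.37 * 68.27 * 0.8333
kcal = 703.7499 kcal

703.7499 kcal


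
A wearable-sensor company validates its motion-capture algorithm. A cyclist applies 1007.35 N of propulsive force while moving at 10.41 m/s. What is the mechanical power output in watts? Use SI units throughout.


P = F * v
P = 1007.35 * 10.41
P = 10486.5135 W

10486.5135 W


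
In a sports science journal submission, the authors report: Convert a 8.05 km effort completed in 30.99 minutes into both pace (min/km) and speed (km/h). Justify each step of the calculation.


Pace = time / distance = 30.99 min / 8.05 km = 3.8497 min/km
Speed = distance / time_in_hours = 8.05 / 0.5165 hr
Speed = 15.5857 km/h

3.8497 min/km, 15.5857 km/h


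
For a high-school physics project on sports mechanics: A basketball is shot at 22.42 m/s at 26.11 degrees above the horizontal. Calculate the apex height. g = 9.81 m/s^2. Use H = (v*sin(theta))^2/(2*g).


H = (v*sin(theta))^2 / (2*g)
vy = v*sin(theta) = 22.42 * sin(26.11 deg) = 9.867 m/s
H = vy^2 / (2*g) = 97.3567 / (2*9.81)
H = 97.3567 / 19.62 = 4.9621 m

4.9621 m


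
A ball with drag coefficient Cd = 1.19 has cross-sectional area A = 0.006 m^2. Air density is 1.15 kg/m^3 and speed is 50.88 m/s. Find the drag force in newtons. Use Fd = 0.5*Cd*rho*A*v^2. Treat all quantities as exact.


Fd = 0.5 * Cd * rho * A * v^2
Fd = 0.5 * 1.19 * 1.15 * 0.006 * 50.88^2
v^2 = 2588.7744
Fd = 0.5 * 1.19 * 1.15 * 0.006 * 2588.7744 = 10.6282 N

10.6282 N


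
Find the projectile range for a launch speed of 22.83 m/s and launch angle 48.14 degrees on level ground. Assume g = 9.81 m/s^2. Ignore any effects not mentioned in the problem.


R = v^2 * sin(2*theta) / g
Convert angle to radians: theta = 48.14 deg = 0.8402 rad
sin(2*theta) = sin(1.6804) = 0.994
R = 22.83^2 * 0.994 / 9.81
R = 521.2089 * 0.994 / 9.81 = 52.8115 m

52.8115 m


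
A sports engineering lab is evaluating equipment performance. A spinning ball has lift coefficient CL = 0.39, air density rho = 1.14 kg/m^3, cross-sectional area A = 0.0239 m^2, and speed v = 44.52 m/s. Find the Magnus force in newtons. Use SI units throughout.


FM = 0.5 * CL * rho * A * v^2
FM = 0.5 * 0.39 * 1.14 * 0.0239 * 44.52^2
v^2 = 1982.0304
FM = 0.5 * 0.39 * 1.14 * 0.0239 * 1982.0304 = 10.5305 N

10.5305 N


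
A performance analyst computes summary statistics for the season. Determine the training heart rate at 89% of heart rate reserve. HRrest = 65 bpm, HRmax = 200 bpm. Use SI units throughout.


Target = HRrest + pct*(HRmax - HRrest)
Heart rate reserve = HRmax - HRrest = 200 - 65 = 135 bpm
Fraction = 89% = 0.89
Target = 65 + 0.89 * 135
Target = 65 + 120.15 = 185.15 bpm

185.15 bpm


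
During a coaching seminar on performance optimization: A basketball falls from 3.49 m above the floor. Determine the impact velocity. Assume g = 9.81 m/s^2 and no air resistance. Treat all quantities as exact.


v = sqrt(2 * g * h)
v = sqrt(2 * 9.81 * 3.49)
v = sqrt(68.4738) = 8.2749 m/s

8.2749 m/s


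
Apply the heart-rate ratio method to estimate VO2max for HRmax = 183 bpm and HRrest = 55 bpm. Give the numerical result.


VO2max = 15.3 * HRmax / HRrest
VO2max = 15.3 * 183 / 55
VO2max = 2799.9 / 55 = 50.9073 mL/kg/min

50.9073 mL/kg/min


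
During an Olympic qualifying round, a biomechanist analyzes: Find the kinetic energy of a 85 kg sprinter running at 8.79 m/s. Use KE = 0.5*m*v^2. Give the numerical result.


KE = 0.5 * m * v^2
KE = 0.5 * 85 * 8.79^2
KE = 0.5 * 85 * 77.2641 = 3283.7242 J

3283.7242 J


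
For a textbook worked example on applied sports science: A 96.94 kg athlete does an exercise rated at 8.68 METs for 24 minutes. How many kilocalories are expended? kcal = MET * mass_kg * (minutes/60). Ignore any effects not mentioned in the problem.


kcal = MET * mass * time_hr
Convert time: 24 min = 0.4 hr
kcal = 8.68 * 96.94 * 0.4
kcal = 336.5757 kcal

336.5757 kcal


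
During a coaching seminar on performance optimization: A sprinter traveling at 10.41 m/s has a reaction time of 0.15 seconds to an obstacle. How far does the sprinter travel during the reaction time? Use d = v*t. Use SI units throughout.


d = v * t
d = 10.41 * 0.15
d = 1.5615 m

1.5615 m


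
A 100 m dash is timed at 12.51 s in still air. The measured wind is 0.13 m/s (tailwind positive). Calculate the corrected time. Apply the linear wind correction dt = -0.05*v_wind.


dt = -0.05 * v_wind = -0.05 * 0.13 = -0.0065 s
t_corrected = t_still + dt = 12.51 + (-0.0065)
t_corrected = 12.5035 s

12.5035 s


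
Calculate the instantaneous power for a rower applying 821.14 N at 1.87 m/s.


P = F * v
P = 821.14 * 1.87
P = 1535.5318 W

1535.5318 W


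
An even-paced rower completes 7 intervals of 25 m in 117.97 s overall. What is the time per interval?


Split time = total_time / n_laps = 117.97 / 7
Split time = 16.8529 s per lap

16.8529 s


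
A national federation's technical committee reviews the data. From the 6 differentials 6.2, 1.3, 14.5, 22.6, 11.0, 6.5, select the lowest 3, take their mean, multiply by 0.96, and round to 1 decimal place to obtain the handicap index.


All differentials: 6.2, 1.3, 14.5, 22.6, 11.0, 6.5
Sorted: 1.3, 6.2, 6.5, 11.0, 14.5, 22.6
Best 3: 1.3, 6.2, 6.5
Average of best = 14 / 3 = 4.6667
Raw index = 4.6667 * 0.96 = 4.48
Handicap index = round(4.48, 1) = 4.5

4.5


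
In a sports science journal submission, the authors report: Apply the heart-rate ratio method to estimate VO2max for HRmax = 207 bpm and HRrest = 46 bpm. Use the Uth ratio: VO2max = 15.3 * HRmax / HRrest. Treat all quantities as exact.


VO2max = 15.3 * HRmax / HRrest
VO2max = 15.3 * 207 / 46
VO2max = 3167.1 / 46 = 68.85 mL/kg/min

68.85 mL/kg/min


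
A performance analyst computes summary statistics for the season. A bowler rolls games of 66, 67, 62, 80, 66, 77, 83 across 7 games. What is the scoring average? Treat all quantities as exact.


Average = sum / n
Sum = 501
Average = 501 / 7 = 71.5714

71.5714


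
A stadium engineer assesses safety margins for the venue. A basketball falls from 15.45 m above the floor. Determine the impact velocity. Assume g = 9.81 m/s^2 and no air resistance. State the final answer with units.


v = sqrt(2 * g * h)
v = sqrt(2 * 9.81 * 15.45)
v = sqrt(303.129) = 17.4106 m/s

17.4106 m/s


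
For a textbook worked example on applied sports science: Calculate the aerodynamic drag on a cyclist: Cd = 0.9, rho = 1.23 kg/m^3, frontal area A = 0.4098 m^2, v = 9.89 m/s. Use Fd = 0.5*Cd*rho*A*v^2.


Fd = 0.5 * Cd * rho * A * v^2
Fd = 0.5 * 0.9 * 1.23 * 0.4098 * 9.89^2
v^2 = 97.8121
Fd = 0.5 * 0.9 * 1.23 * 0.4098 * 97.8121 = 22.1862 N

22.1862 N


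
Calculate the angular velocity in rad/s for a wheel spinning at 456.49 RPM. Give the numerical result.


omega = RPM * 2 * pi / 60
omega = 456.49 * 2 * 3.14159 / 60
omega = 2868.2113 / 60 = 47.8035 rad/s

47.8035 rad/s


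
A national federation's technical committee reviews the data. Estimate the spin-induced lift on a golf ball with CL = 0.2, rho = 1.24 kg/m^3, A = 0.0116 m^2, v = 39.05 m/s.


FM = 0.5 * CL * rho * A * v^2
FM = 0.5 * 0.2 * 1.24 * 0.0116 * 39.05^2
v^2 = 1524.9025
FM = 0.5 * 0.2 * 1.24 * 0.0116 * 1524.9025 = 2.1934 N

2.1934 N


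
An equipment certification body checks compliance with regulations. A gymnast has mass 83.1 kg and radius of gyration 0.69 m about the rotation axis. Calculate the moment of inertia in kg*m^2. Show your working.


I = m * k^2
I = 83.1 * 0.69^2
I = 83.1 * 0.4761 = 39.5639 kg*m^2

39.5639 kg*m^2


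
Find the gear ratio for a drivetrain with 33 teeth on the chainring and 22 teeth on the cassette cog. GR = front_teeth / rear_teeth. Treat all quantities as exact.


GR = front_teeth / rear_teeth
GR = 33 / 22
GR = 1.5

1.5


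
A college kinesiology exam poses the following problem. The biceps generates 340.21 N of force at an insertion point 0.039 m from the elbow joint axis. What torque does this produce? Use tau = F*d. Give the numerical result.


tau = F * d
tau = 340.21 * 0.039
tau = 13.2682 N*m

13.2682 N*m


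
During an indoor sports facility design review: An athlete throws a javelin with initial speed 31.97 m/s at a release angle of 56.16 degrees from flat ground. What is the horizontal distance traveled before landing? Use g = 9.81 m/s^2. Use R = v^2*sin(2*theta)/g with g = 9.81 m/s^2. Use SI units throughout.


R = v^2 * sin(2*theta) / g
Convert angle to radians: theta = 56.16 deg = 0.9802 rad
sin(2*theta) = sin(1.9604) = 0.9251
R = 31.97^2 * 0.9251 / 9.81
R = 1022.0809 * 0.9251 / 9.81 = 96.3816 m

96.3816 m


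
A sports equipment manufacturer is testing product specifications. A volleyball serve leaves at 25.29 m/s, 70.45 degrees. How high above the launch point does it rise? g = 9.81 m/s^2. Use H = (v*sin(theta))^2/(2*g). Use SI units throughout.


H = (v*sin(theta))^2 / (2*g)
vy = v*sin(theta) = 25.29 * sin(70.45 deg) = 23.832 m/s
H = vy^2 / (2*g) = 567.9655 / (2*9.81)
H = 567.9655 / 19.62 = 28.9483 m

28.9483 m


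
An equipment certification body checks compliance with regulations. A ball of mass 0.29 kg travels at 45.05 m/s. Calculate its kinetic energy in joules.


KE = 0.5 * m * v^2
KE = 0.5 * 0.29 * 45.05^2
KE = 0.5 * 0.29 * 2029.5025 = 294.2779 J

294.2779 J


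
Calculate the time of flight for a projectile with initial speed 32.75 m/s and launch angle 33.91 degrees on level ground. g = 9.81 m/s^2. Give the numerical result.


T = 2*v*sin(theta)/g
sin(theta) = sin(33.91 deg) = 0.5579
T = 2*32.75*0.5579 / 9.81
T = 36.5418 / 9.81 = 3.725 s

3.725 s


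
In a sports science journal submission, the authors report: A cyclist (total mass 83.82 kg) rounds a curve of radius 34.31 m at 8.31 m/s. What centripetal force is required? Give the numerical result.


Fc = m * v^2 / r
v^2 = 8.31^2 = 69.0561
Fc = 83.82 * 69.0561 / 34.31
Fc = 5788.2823 / 34.31 = 168.7054 N

168.7054 N


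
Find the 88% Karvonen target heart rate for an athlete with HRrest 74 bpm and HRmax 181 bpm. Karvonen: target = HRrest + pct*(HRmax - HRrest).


Target = HRrest + pct*(HRmax - HRrest)
Heart rate reserve = HRmax - HRrest = 181 - 74 = 107 bpm
Fraction = 88% = 0.88
Target = 74 + 0.88 * 107
Target = 74 + 94.16 = 168.16 bpm

168.16 bpm


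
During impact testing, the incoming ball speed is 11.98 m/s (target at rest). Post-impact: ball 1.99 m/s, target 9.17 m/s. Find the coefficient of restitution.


e = (v2_after - v1_after) / (v1_before - v2_before)
Numerator = 9.17 - 1.99 = 7.18
Denominator = 11.98 - 0 = 11.98
e = 7.18 / 11.98 = 0.5993

0.5993


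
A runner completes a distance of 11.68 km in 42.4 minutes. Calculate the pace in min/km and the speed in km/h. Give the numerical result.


Pace = time / distance = 42.4 min / 11.68 km = 3.6301 min/km
Speed = distance / time_in_hours = 11.68 / 0.7067 hr
Speed = 16.5283 km/h

3.6301 min/km, 16.5283 km/h


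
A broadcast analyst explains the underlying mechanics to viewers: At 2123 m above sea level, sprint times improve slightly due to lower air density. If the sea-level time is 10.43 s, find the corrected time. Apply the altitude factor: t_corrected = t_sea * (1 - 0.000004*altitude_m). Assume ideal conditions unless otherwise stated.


Correction factor = 1 - 0.000004 * 2123 = 0.991508
t_corrected = t_sea * factor = 10.43 * 0.991508
t_corrected = 10.3414 s

10.3414 s


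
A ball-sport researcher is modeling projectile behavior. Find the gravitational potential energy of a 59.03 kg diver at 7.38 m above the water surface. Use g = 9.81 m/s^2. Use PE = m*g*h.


PE = m * g * h
PE = 59.03 * 9.81 * 7.38
PE = 579.0843 * 7.38 = 4273.6421 J

4273.6421 J


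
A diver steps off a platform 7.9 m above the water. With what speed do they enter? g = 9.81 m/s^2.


v = sqrt(2 * g * h)
v = sqrt(2 * 9.81 * 7.9)
v = sqrt(154.998) = 12.4498 m/s

12.4498 m/s


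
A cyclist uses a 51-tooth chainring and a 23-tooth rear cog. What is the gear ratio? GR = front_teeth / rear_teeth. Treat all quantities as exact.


GR = front_teeth / rear_teeth
GR = 51 / 23
GR = 2.2174

2.2174


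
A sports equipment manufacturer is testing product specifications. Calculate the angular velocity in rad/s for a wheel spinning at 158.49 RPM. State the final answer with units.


omega = RPM * 2 * pi / 60
omega = 158.49 * 2 * 3.14159 / 60
omega = 995.822 / 60 = 16.597 rad/s

16.597 rad/s


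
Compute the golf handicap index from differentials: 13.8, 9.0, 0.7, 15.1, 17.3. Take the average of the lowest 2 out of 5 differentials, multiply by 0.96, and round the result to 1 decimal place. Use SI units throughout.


All differentials: 13.8, 9.0, 0.7, 15.1, 17.3
Sorted: 0.7, 9.0, 13.8, 15.1, 17.3
Best 2: 0.7, 9.0
Average of best = 9.7 / 2 = 4.85
Raw index = 4.85 * 0.96 = 4.656
Handicap index = round(4.656, 1) = 4.7

4.7


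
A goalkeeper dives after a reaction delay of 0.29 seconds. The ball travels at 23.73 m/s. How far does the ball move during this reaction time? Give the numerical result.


d = v * t
d = 23.73 * 0.29
d = 6.8817 m

6.8817 m


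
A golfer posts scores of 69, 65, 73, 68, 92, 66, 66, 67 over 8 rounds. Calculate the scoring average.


Average = sum / n
Sum = 566
Average = 566 / 8 = 70.75

70.75


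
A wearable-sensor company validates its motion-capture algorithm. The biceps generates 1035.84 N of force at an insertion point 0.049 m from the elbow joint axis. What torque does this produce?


tau = F * d
tau = 1035.84 * 0.049
tau = 50.7562 N*m

50.7562 N*m


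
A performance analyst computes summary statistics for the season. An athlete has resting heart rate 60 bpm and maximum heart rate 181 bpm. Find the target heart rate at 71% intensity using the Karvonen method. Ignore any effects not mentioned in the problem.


Target = HRrest + pct*(HRmax - HRrest)
Heart rate reserve = HRmax - HRrest = 181 - 60 = 121 bpm
Fraction = 71% = 0.71
Target = 60 + 0.71 * 121
Target = 60 + 85.91 = 145.91 bpm

145.91 bpm


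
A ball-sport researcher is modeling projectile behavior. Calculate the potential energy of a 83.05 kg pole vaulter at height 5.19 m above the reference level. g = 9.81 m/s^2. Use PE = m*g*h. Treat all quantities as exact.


PE = m * g * h
PE = 83.05 * 9.81 * 5.19
PE = 814.7205 * 5.19 = 4228.3994 J

4228.3994 J


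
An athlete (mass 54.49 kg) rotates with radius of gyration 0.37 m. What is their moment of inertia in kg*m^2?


I = m * k^2
I = 54.49 * 0.37^2
I = 54.49 * 0.1369 = 7.4597 kg*m^2

7.4597 kg*m^2


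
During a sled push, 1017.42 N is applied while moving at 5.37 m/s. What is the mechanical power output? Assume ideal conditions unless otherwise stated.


P = F * v
P = 1017.42 * 5.37
P = 5463.5454 W

5463.5454 W


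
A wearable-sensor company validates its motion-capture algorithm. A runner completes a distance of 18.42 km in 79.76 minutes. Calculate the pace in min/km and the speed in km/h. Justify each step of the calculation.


Pace = time / distance = 79.76 min / 18.42 km = 4.3301 min/km
Speed = distance / time_in_hours = 18.42 / 1.3293 hr
Speed = 13.8566 km/h

4.3301 min/km, 13.8566 km/h


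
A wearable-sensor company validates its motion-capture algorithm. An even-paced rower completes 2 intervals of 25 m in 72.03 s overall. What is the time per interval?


Split time = total_time / n_laps = 72.03 / 2
Split time = 36.015 s per lap

36.015 s


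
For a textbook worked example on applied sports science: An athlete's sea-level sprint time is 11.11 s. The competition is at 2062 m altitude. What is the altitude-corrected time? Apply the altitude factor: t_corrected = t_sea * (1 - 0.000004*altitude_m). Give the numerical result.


Correction factor = 1 - 0.000004 * 2062 = 0.991752
t_corrected = t_sea * factor = 11.11 * 0.991752
t_corrected = 11.0184 s

11.0184 s


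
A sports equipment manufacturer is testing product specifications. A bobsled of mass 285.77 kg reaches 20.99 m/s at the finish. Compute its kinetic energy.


KE = 0.5 * m * v^2
KE = 0.5 * 285.77 * 20.99^2
KE = 0.5 * 285.77 * 440.5801 = 62952.2876 J

62952.2876 J


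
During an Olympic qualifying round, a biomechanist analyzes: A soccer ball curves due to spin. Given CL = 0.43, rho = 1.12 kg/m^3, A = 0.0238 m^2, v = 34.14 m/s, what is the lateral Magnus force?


FM = 0.5 * CL * rho * A * v^2
FM = 0.5 * 0.43 * 1.12 * 0.0238 * 34.14^2
v^2 = 1165.5396
FM = 0.5 * 0.43 * 1.12 * 0.0238 * 1165.5396 = 6.6798 N

6.6798 N


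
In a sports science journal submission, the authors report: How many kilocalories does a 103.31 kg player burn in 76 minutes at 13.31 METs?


kcal = MET * mass * time_hr
Convert time: 76 min = 1.2667 hr
kcal = 13.31 * 103.31 * 1.2667
kcal = 1741.7377 kcal

1741.7377 kcal


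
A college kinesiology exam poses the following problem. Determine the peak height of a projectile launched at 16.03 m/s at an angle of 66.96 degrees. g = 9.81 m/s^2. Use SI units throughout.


H = (v*sin(theta))^2 / (2*g)
vy = v*sin(theta) = 16.03 * sin(66.96 deg) = 14.7513 m/s
H = vy^2 / (2*g) = 217.6013 / (2*9.81)
H = 217.6013 / 19.62 = 11.0908 m

11.0908 m


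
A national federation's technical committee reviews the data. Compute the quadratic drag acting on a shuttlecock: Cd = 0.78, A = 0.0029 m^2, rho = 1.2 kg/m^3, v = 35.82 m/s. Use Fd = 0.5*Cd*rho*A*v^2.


Fd = 0.5 * Cd * rho * A * v^2
Fd = 0.5 * 0.78 * 1.2 * 0.0029 * 35.82^2
v^2 = 1283.0724
Fd = 0.5 * 0.78 * 1.2 * 0.0029 * 1283.0724 = 1.7414 N

1.7414 N


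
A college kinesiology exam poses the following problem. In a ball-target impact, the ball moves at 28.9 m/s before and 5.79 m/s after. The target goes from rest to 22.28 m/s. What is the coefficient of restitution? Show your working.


e = (v2_after - v1_after) / (v1_before - v2_before)
Numerator = 22.28 - 5.79 = 16.49
Denominator = 28.9 - 0 = 28.9
e = 16.49 / 28.9 = 0.5706

0.5706


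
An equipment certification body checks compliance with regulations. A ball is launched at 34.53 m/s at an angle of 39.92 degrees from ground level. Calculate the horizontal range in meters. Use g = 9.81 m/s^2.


R = v^2 * sin(2*theta) / g
Convert angle to radians: theta = 39.92 deg = 0.6967 rad
sin(2*theta) = sin(1.3935) = 0.9843
R = 34.53^2 * 0.9843 / 9.81
R = 1192.3209 * 0.9843 / 9.81 = 119.6355 m

119.6355 m


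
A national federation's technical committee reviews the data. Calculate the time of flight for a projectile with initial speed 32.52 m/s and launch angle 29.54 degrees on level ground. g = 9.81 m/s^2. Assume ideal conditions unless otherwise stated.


T = 2*v*sin(theta)/g
sin(theta) = sin(29.54 deg) = 0.493
T = 2*32.52*0.493 / 9.81
T = 32.0667 / 9.81 = 3.2688 s

3.2688 s


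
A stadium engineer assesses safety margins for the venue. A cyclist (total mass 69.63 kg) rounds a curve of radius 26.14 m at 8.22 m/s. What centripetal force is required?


Fc = m * v^2 / r
v^2 = 8.22^2 = 67.5684
Fc = 69.63 * 67.5684 / 26.14
Fc = 4704.7877 / 26.14 = 179.9842 N

179.9842 N


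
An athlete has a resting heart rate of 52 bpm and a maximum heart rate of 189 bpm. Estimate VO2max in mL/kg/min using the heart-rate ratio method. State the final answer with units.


VO2max = 15.3 * HRmax / HRrest
VO2max = 15.3 * 189 / 52
VO2max = 2891.7 / 52 = 55.6096 mL/kg/min

55.6096 mL/kg/min


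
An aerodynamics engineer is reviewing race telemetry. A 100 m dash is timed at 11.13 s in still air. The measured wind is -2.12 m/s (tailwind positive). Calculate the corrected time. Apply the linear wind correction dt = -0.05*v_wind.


dt = -0.05 * v_wind = -0.05 * -2.12 = 0.106 s
t_corrected = t_still + dt = 11.13 + (0.106)
t_corrected = 11.236 s

11.236 s


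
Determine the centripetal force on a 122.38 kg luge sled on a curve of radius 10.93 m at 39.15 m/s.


Fc = m * v^2 / r
v^2 = 39.15^2 = 1532.7225
Fc = 122.38 * 1532.7225 / 10.93
Fc = 187574.5795 / 10.93 = 17161.4437 N

17161.4437 N


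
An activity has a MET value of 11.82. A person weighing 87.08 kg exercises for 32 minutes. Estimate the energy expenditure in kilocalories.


kcal = MET * mass * time_hr
Convert time: 32 min = 0.5333 hr
kcal = 11.82 * 87.08 * 0.5333
kcal = 548.9523 kcal

548.9523 kcal


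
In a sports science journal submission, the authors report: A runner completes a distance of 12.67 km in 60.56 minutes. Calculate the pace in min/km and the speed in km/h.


Pace = time / distance = 60.56 min / 12.67 km = 4.7798 min/km
Speed = distance / time_in_hours = 12.67 / 1.0093 hr
Speed = 12.5528 km/h

4.7798 min/km, 12.5528 km/h


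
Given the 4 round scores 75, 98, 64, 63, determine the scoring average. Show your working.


Average = sum / n
Sum = 300
Average = 300 / 4 = 75

75


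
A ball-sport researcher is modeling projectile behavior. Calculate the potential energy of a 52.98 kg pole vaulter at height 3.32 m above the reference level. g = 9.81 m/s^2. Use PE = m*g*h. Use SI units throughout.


PE = m * g * h
PE = 52.98 * 9.81 * 3.32
PE = 519.7338 * 3.32 = 1725.5162 J

1725.5162 J


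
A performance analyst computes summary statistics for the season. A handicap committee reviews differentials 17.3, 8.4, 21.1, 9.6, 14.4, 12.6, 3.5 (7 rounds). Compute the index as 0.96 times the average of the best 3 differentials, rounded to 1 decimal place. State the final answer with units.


All differentials: 17.3, 8.4, 21.1, 9.6, 14.4, 12.6, 3.5
Sorted: 3.5, 8.4, 9.6, 12.6, 14.4, 17.3, 21.1
Best 3: 3.5, 8.4, 9.6
Average of best = 21.5 / 3 = 7.1667
Raw index = 7.1667 * 0.96 = 6.88
Handicap index = round(6.88, 1) = 6.9

6.9


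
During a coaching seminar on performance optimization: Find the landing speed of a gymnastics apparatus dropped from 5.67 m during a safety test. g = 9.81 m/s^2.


v = sqrt(2 * g * h)
v = sqrt(2 * 9.81 * 5.67)
v = sqrt(111.2454) = 10.5473 m/s

10.5473 m/s


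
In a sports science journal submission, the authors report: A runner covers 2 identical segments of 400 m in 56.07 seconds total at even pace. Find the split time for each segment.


Split time = total_time / n_laps = 56.07 / 2
Split time = 28.035 s per lap

28.035 s


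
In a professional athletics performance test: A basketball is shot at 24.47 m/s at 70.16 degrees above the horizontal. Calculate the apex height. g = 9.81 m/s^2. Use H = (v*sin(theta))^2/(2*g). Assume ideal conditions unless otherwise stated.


H = (v*sin(theta))^2 / (2*g)
vy = v*sin(theta) = 24.47 * sin(70.16 deg) = 23.0176 m/s
H = vy^2 / (2*g) = 529.8081 / (2*9.81)
H = 529.8081 / 19.62 = 27.0035 m

27.0035 m


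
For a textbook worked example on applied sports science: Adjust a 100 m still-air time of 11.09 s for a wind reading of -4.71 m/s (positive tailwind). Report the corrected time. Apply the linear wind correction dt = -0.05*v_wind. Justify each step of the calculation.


dt = -0.05 * v_wind = -0.05 * -4.71 = 0.2355 s
t_corrected = t_still + dt = 11.09 + (0.2355)
t_corrected = 11.3255 s

11.3255 s


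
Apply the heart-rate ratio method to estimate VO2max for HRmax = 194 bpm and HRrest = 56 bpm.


VO2max = 15.3 * HRmax / HRrest
VO2max = 15.3 * 194 / 56
VO2max = 2968.2 / 56 = 53.0036 mL/kg/min

53.0036 mL/kg/min
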